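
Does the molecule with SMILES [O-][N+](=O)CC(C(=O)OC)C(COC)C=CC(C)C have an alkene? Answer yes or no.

yes

–NO2 on carbon → nitro group.
pendant –COOCH3: carbonyl C bonded to C and –OCH3 → ester.
pendant –CH2OCH3: C–O–C linkage → ether.
C=C double bond → alkene.
The CH=CH segment supplies the alkene: C=C double bond → alkene.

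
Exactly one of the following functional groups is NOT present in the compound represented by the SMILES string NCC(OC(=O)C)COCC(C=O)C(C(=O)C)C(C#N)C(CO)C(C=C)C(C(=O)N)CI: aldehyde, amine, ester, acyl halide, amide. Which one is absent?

acyl halide

amine: present (H2NCH2 — –NH2 on an sp³ carbon with no adjacent C=O → amine).
ester: present (CH(OCOCH3) — pendant –OC(=O)CH3: an acyloxy group → ester).
aldehyde: present (CH(CHO) — pendant –CHO: carbonyl C bonded to C and H → aldehyde).
amide: present (CH(CONH2) — pendant –CONH2: carbonyl C bonded to C and N → amide).
acyl halide: no segment matches this pattern.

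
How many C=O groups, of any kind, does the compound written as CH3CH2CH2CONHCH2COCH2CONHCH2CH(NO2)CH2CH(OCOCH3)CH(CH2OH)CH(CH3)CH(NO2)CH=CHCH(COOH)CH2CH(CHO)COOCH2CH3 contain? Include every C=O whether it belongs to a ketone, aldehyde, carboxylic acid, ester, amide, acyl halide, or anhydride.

CH2CONHCH2: amide, 1 C=O (running total 1).
CO: ketone, 1 C=O (running total 2).
CH2CONHCH2: amide, 1 C=O (running total 3).
CH(OCOCH3): ester, 1 C=O (running total 4).
CH(COOH): carboxylic acid, 1 C=O (running total 5).
CH(CHO): aldehyde, 1 C=O (running total 6).
COOCH2CH3: ester, 1 C=O (running total 7).

7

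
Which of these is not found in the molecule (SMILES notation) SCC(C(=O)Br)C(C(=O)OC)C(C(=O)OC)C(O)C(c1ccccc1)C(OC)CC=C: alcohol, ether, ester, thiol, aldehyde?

thiol: present (HSCH2 — –SH on an sp³ carbon → thiol).
ether: present (CH(OCH3) — pendant –OCH3: C–O–C with sp³ C, no adjacent C=O → ether).
ester: present (CH(COOCH3) — pendant –COOCH3: carbonyl C bonded to C and –OCH3 → ester).
alcohol: present (CH(OH) — –OH on an sp³ carbon → alcohol (secondary)).
aldehyde: no segment matches this pattern.

aldehyde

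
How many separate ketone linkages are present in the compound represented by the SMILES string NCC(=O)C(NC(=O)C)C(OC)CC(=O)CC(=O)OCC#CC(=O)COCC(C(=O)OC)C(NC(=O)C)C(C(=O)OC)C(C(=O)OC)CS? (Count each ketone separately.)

–NH2 on an sp³ carbon with no adjacent C=O → amine.
–C(=O)– with carbon on both sides → ketone.
pendant –NHC(=O)CH3: N bonded to a carbonyl → amide (not amine).
pendant –OCH3: C–O–C with sp³ C, no adjacent C=O → ether.
–C(=O)– with carbon on both sides → ketone.
–C(=O)–O–C with C on the carbonyl side → ester.
C≡C triple bond → alkyne.
–C(=O)– with carbon on both sides → ketone.
C–O–C with sp³ carbons on both sides and no adjacent C=O → ether.
pendant –COOCH3: carbonyl C bonded to C and –OCH3 → ester.
pendant –NHC(=O)CH3: N bonded to a carbonyl → amide (not amine).
pendant –COOCH3: carbonyl C bonded to C and –OCH3 → ester.
pendant –COOCH3: carbonyl C bonded to C and –OCH3 → ester.
–SH on an sp³ carbon → thiol.
Ketone appears at: CO, CO, CO → 3.

3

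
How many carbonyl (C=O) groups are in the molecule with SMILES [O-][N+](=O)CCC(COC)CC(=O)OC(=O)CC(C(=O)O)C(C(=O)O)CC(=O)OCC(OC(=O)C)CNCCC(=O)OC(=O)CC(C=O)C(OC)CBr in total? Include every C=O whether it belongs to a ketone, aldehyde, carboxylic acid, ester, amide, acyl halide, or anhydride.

CH2CO-O-COCH2: anhydride, 2 C=O (running total 2).
CH(COOH): carboxylic acid, 1 C=O (running total 3).
CH(COOH): carboxylic acid, 1 C=O (running total 4).
CH2COOCH2: ester, 1 C=O (running total 5).
CH(OCOCH3): ester, 1 C=O (running total 6).
CH2CO-O-COCH2: anhydride, 2 C=O (running total 8).
CH(CHO): aldehyde, 1 C=O (running total 9).

9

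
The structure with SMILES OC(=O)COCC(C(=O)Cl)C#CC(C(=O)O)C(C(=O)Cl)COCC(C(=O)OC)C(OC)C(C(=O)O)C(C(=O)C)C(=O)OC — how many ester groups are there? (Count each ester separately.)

Reading the structure from left to right:
  HOOC: –COOH: carbonyl C bonded to –OH and C → carboxylic acid (the –OH is not a separate alcohol).
  CH2OCH2: C–O–C with sp³ carbons on both sides and no adjacent C=O → ether.
  CH(COCl): pendant –C(=O)X: carbonyl C bonded to C and halogen → acyl halide.
  C≡C: C≡C triple bond → alkyne.
  CH(COOH): pendant –COOH: carbonyl C bonded to C and –OH → carboxylic acid.
  CH(COCl): pendant –C(=O)X: carbonyl C bonded to C and halogen → acyl halide.
  CH2OCH2: C–O–C with sp³ carbons on both sides and no adjacent C=O → ether.
  CH(COOCH3): pendant –COOCH3: carbonyl C bonded to C and –OCH3 → ester.
  CH(OCH3): pendant –OCH3: C–O–C with sp³ C, no adjacent C=O → ether.
  CH(COOH): pendant –COOH: carbonyl C bonded to C and –OH → carboxylic acid.
  CH(COCH3): pendant –COCH3: carbonyl C bonded to two carbons → ketone.
  COOCH3: –C(=O)OCH3: carbonyl C bonded to C and to –OCH3 → ester (not ketone + ether).
Ester appears at: CH(COOCH3), COOCH3 → 2.

2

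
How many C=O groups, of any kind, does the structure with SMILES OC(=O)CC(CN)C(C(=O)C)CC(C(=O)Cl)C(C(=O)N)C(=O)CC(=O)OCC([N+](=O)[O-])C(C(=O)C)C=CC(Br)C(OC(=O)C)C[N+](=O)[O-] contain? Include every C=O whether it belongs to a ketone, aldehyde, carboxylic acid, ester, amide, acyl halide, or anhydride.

8

HOOC: carboxylic acid, 1 C=O (running total 1).
CH(COCH3): ketone, 1 C=O (running total 2).
CH(COCl): acyl halide, 1 C=O (running total 3).
CH(CONH2): amide, 1 C=O (running total 4).
CO: ketone, 1 C=O (running total 5).
CH2COOCH2: ester, 1 C=O (running total 6).
CH(COCH3): ketone, 1 C=O (running total 7).
CH(OCOCH3): ester, 1 C=O (running total 8).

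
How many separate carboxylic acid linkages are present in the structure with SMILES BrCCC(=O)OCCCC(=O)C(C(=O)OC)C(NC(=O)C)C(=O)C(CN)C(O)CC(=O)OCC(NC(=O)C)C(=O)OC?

0

Working along the chain:
  BrCH2: halogen on an sp³ carbon → alkyl halide.
  CH2COOCH2: –C(=O)–O–C with C on the carbonyl side → ester.
  CO: –C(=O)– with carbon on both sides → ketone.
  CH(COOCH3): pendant –COOCH3: carbonyl C bonded to C and –OCH3 → ester.
  CH(NHCOCH3): pendant –NHC(=O)CH3: N bonded to a carbonyl → amide (not amine).
  CO: –C(=O)– with carbon on both sides → ketone.
  CH(CH2NH2): pendant –CH2NH2: N on sp³ C, no adjacent C=O → amine.
  CH(OH): –OH on an sp³ carbon → alcohol (secondary).
  CH2COOCH2: –C(=O)–O–C with C on the carbonyl side → ester.
  CH(NHCOCH3): pendant –NHC(=O)CH3: N bonded to a carbonyl → amide (not amine).
  COOCH3: –C(=O)OCH3: carbonyl C bonded to C and to –OCH3 → ester (not ketone + ether).
No segment is a carboxylic acid: CH2COOCH2 is ester, not carboxylic acid; CH(COOCH3) is ester, not carboxylic acid; CH(NHCOCH3) is amide, not carboxylic acid. → 0.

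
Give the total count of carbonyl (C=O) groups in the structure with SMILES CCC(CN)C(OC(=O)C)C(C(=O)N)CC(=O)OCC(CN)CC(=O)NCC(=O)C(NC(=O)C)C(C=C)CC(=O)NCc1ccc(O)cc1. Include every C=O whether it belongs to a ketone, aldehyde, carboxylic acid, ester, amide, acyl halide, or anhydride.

7

CH(OCOCH3): ester, 1 C=O (running total 1).
CH(CONH2): amide, 1 C=O (running total 2).
CH2COOCH2: ester, 1 C=O (running total 3).
CH2CONHCH2: amide, 1 C=O (running total 4).
CO: ketone, 1 C=O (running total 5).
CH(NHCOCH3): amide, 1 C=O (running total 6).
CH2CONHCH2: amide, 1 C=O (running total 7).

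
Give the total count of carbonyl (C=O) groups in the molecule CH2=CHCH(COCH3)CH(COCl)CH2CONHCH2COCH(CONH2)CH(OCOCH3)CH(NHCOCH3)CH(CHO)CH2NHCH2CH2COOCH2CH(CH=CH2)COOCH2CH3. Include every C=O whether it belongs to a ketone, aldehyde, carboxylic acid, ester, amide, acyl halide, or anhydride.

CH(COCH3): ketone, 1 C=O (running total 1).
CH(COCl): acyl halide, 1 C=O (running total 2).
CH2CONHCH2: amide, 1 C=O (running total 3).
CO: ketone, 1 C=O (running total 4).
CH(CONH2): amide, 1 C=O (running total 5).
CH(OCOCH3): ester, 1 C=O (running total 6).
CH(NHCOCH3): amide, 1 C=O (running total 7).
CH(CHO): aldehyde, 1 C=O (running total 8).
CH2COOCH2: ester, 1 C=O (running total 9).
COOCH2CH3: ester, 1 C=O (running total 10).

10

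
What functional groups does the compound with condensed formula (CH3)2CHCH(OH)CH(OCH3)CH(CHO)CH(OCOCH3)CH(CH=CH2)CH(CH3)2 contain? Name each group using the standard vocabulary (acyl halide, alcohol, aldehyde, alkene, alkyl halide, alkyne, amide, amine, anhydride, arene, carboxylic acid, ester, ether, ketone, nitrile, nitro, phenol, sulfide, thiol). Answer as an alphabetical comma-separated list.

Working along the chain:
  CH(OH): –OH on an sp³ carbon → alcohol (secondary).
  CH(OCH3): pendant –OCH3: C–O–C with sp³ C, no adjacent C=O → ether.
  CH(CHO): pendant –CHO: carbonyl C bonded to C and H → aldehyde.
  CH(OCOCH3): pendant –OC(=O)CH3: an acyloxy group → ester.
  CH(CH=CH2): pendant –CH=CH2: C=C double bond → alkene.

alcohol, aldehyde, alkene, ester, ether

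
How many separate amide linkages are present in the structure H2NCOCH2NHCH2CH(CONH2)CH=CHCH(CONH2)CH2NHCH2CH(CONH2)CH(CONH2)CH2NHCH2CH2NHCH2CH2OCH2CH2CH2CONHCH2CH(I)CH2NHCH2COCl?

6

–C(=O)NH2: carbonyl C bonded to C and to N → amide (the N is not a separate amine).
C–N–C with sp³ carbons and no adjacent C=O → amine (secondary).
pendant –CONH2: carbonyl C bonded to C and N → amide.
C=C double bond → alkene.
pendant –CONH2: carbonyl C bonded to C and N → amide.
C–N–C with sp³ carbons and no adjacent C=O → amine (secondary).
pendant –CONH2: carbonyl C bonded to C and N → amide.
pendant –CONH2: carbonyl C bonded to C and N → amide.
C–N–C with sp³ carbons and no adjacent C=O → amine (secondary).
C–N–C with sp³ carbons and no adjacent C=O → amine (secondary).
C–O–C with sp³ carbons on both sides and no adjacent C=O → ether.
–C(=O)–N– linkage → amide (the N is not an amine).
halogen on an sp³ carbon → alkyl halide.
C–N–C with sp³ carbons and no adjacent C=O → amine (secondary).
–C(=O)Cl: carbonyl C bonded to C and to a halogen → acyl halide (not alkyl halide).
Amide appears at: H2NCO, CH(CONH2), CH(CONH2), CH(CONH2), CH(CONH2), CH2CONHCH2 → 6.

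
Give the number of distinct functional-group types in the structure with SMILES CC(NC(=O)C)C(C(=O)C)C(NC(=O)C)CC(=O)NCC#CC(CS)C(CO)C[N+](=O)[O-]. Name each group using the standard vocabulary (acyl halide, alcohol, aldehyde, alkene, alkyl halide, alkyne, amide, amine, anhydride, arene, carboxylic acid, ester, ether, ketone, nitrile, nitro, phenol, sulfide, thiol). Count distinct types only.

Reading the structure from left to right:
  CH(NHCOCH3): pendant –NHC(=O)CH3: N bonded to a carbonyl → amide (not amine).
  CH(COCH3): pendant –COCH3: carbonyl C bonded to two carbons → ketone.
  CH(NHCOCH3): pendant –NHC(=O)CH3: N bonded to a carbonyl → amide (not amine).
  CH2CONHCH2: –C(=O)–N– linkage → amide (the N is not an amine).
  C≡C: C≡C triple bond → alkyne.
  CH(CH2SH): pendant –CH2SH → thiol.
  CH(CH2OH): pendant –CH2OH on an sp³ backbone C → alcohol.
  CH2NO2: –NO2 on carbon → nitro group.
Distinct types present: alcohol, alkyne, amide, ketone, nitro, thiol.

6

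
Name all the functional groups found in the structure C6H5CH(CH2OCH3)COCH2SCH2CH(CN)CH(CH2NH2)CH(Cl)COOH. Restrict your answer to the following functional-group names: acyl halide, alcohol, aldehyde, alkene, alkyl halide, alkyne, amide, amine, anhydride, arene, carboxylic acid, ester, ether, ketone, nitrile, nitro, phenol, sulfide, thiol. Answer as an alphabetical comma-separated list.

Taking each segment in turn:
  C6H5: C6H5– phenyl ring → arene.
  CH(CH2OCH3): pendant –CH2OCH3: C–O–C linkage → ether.
  CO: –C(=O)– with carbon on both sides → ketone.
  CH2SCH2: C–S–C linkage → sulfide (thioether).
  CH(CN): pendant –C≡N: nitrile.
  CH(CH2NH2): pendant –CH2NH2: N on sp³ C, no adjacent C=O → amine.
  CH(Cl): halogen on an sp³ carbon → alkyl halide.
  COOH: –COOH: carbonyl C bonded to –OH and C → carboxylic acid (the –OH is not a separate alcohol).

alkyl halide, amine, arene, carboxylic acid, ether, ketone, nitrile, sulfide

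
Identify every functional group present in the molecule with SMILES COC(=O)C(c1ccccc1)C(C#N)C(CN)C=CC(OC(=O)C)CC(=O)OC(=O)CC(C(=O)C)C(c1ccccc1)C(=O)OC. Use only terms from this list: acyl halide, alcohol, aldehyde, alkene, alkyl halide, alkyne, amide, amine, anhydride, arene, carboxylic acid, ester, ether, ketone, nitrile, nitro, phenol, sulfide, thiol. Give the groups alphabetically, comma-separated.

Taking each segment in turn:
  CH3OOC: CH3O–C(=O)–: carbonyl C bonded to C and to –OCH3 → ester (not ketone + ether).
  CH(C6H5): pendant –C6H5: benzene ring → arene.
  CH(CN): pendant –C≡N: nitrile.
  CH(CH2NH2): pendant –CH2NH2: N on sp³ C, no adjacent C=O → amine.
  CH=CH: C=C double bond → alkene.
  CH(OCOCH3): pendant –OC(=O)CH3: an acyloxy group → ester.
  CH2CO-O-COCH2: two acyl groups sharing one oxygen, –C(=O)–O–C(=O)– → anhydride.
  CH(COCH3): pendant –COCH3: carbonyl C bonded to two carbons → ketone.
  CH(C6H5): pendant –C6H5: benzene ring → arene.
  COOCH3: –C(=O)OCH3: carbonyl C bonded to C and to –OCH3 → ester (not ketone + ether).

alkene, amine, anhydride, arene, ester, ketone, nitrile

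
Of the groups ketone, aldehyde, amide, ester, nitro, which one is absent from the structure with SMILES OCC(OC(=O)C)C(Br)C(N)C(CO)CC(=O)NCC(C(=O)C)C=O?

ester: present (CH(OCOCH3) — pendant –OC(=O)CH3: an acyloxy group → ester).
aldehyde: present (CHO — terminal –CHO: carbonyl C bonded to H and C → aldehyde).
amide: present (CH2CONHCH2 — –C(=O)–N– linkage → amide (the N is not an amine)).
ketone: present (CH(COCH3) — pendant –COCH3: carbonyl C bonded to two carbons → ketone).
nitro: no segment matches this pattern.

nitro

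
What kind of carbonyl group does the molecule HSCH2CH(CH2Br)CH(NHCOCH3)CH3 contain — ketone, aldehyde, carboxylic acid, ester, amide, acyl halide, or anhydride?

amide

The carbonyl is in the CH(NHCOCH3) segment: pendant –NHC(=O)CH3: N bonded to a carbonyl → amide (not amine).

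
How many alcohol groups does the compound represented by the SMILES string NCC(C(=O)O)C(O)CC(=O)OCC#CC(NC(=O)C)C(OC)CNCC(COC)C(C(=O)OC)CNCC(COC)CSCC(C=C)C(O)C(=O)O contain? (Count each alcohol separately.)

Reading the structure from left to right:
  H2NCH2: –NH2 on an sp³ carbon with no adjacent C=O → amine.
  CH(COOH): pendant –COOH: carbonyl C bonded to C and –OH → carboxylic acid.
  CH(OH): –OH on an sp³ carbon → alcohol (secondary).
  CH2COOCH2: –C(=O)–O–C with C on the carbonyl side → ester.
  C≡C: C≡C triple bond → alkyne.
  CH(NHCOCH3): pendant –NHC(=O)CH3: N bonded to a carbonyl → amide (not amine).
  CH(OCH3): pendant –OCH3: C–O–C with sp³ C, no adjacent C=O → ether.
  CH2NHCH2: C–N–C with sp³ carbons and no adjacent C=O → amine (secondary).
  CH(CH2OCH3): pendant –CH2OCH3: C–O–C linkage → ether.
  CH(COOCH3): pendant –COOCH3: carbonyl C bonded to C and –OCH3 → ester.
  CH2NHCH2: C–N–C with sp³ carbons and no adjacent C=O → amine (secondary).
  CH(CH2OCH3): pendant –CH2OCH3: C–O–C linkage → ether.
  CH2SCH2: C–S–C linkage → sulfide (thioether).
  CH(CH=CH2): pendant –CH=CH2: C=C double bond → alkene.
  CH(OH): –OH on an sp³ carbon → alcohol (secondary).
  COOH: –COOH: carbonyl C bonded to –OH and C → carboxylic acid (the –OH is not a separate alcohol).
Alcohol appears at: CH(OH), CH(OH) → 2.

2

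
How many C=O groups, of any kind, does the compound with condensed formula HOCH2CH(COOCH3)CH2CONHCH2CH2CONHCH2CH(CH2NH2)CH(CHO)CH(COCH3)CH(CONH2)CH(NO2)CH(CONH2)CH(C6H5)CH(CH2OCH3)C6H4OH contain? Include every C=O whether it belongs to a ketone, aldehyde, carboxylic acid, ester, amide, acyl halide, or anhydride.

7

CH(COOCH3): ester, 1 C=O (running total 1).
CH2CONHCH2: amide, 1 C=O (running total 2).
CH2CONHCH2: amide, 1 C=O (running total 3).
CH(CHO): aldehyde, 1 C=O (running total 4).
CH(COCH3): ketone, 1 C=O (running total 5).
CH(CONH2): amide, 1 C=O (running total 6).
CH(CONH2): amide, 1 C=O (running total 7).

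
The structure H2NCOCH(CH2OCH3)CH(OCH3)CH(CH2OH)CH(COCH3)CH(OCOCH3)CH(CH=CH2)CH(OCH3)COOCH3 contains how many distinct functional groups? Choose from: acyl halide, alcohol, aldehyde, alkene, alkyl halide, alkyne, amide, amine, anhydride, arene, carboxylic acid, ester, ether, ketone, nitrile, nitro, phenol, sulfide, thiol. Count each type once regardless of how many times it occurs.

6

–C(=O)NH2: carbonyl C bonded to C and to N → amide (the N is not a separate amine).
pendant –CH2OCH3: C–O–C linkage → ether.
pendant –OCH3: C–O–C with sp³ C, no adjacent C=O → ether.
pendant –CH2OH on an sp³ backbone C → alcohol.
pendant –COCH3: carbonyl C bonded to two carbons → ketone.
pendant –OC(=O)CH3: an acyloxy group → ester.
pendant –CH=CH2: C=C double bond → alkene.
pendant –OCH3: C–O–C with sp³ C, no adjacent C=O → ether.
–C(=O)OCH3: carbonyl C bonded to C and to –OCH3 → ester (not ketone + ether).
Distinct types present: alcohol, alkene, amide, ester, ether, ketone.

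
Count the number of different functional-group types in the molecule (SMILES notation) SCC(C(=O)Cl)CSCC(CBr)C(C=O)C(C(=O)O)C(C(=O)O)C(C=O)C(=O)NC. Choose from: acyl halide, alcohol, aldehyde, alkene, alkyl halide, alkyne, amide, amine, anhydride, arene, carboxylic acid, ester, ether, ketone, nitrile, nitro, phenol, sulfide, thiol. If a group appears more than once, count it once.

Taking each segment in turn:
  HSCH2: –SH on an sp³ carbon → thiol.
  CH(COCl): pendant –C(=O)X: carbonyl C bonded to C and halogen → acyl halide.
  CH2SCH2: C–S–C linkage → sulfide (thioether).
  CH(CH2Br): pendant –CH2X: halogen on sp³ carbon → alkyl halide.
  CH(CHO): pendant –CHO: carbonyl C bonded to C and H → aldehyde.
  CH(COOH): pendant –COOH: carbonyl C bonded to C and –OH → carboxylic acid.
  CH(COOH): pendant –COOH: carbonyl C bonded to C and –OH → carboxylic acid.
  CH(CHO): pendant –CHO: carbonyl C bonded to C and H → aldehyde.
  CONHCH3: –C(=O)NHCH3: carbonyl C bonded to C and to N → amide (the N is not an amine).
Distinct types present: acyl halide, aldehyde, alkyl halide, amide, carboxylic acid, sulfide, thiol.

7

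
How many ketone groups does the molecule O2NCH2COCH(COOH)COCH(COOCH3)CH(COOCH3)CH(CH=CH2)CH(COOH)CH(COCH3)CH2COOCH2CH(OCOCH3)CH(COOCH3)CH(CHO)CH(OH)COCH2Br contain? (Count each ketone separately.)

4

–NO2 on carbon → nitro group.
–C(=O)– with carbon on both sides → ketone.
pendant –COOH: carbonyl C bonded to C and –OH → carboxylic acid.
–C(=O)– with carbon on both sides → ketone.
pendant –COOCH3: carbonyl C bonded to C and –OCH3 → ester.
pendant –COOCH3: carbonyl C bonded to C and –OCH3 → ester.
pendant –CH=CH2: C=C double bond → alkene.
pendant –COOH: carbonyl C bonded to C and –OH → carboxylic acid.
pendant –COCH3: carbonyl C bonded to two carbons → ketone.
–C(=O)–O–C with C on the carbonyl side → ester.
pendant –OC(=O)CH3: an acyloxy group → ester.
pendant –COOCH3: carbonyl C bonded to C and –OCH3 → ester.
pendant –CHO: carbonyl C bonded to C and H → aldehyde.
–OH on an sp³ carbon → alcohol (secondary).
–C(=O)– with carbon on both sides → ketone.
halogen on an sp³ carbon → alkyl halide.
Ketone appears at: CO, CO, CH(COCH3), CO → 4.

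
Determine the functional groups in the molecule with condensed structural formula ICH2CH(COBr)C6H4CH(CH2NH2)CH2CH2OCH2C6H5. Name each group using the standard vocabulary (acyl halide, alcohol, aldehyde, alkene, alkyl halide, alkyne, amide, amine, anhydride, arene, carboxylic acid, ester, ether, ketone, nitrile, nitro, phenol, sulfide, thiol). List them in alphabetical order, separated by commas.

Taking each segment in turn:
  ICH2: halogen on an sp³ carbon → alkyl halide.
  CH(COBr): pendant –C(=O)X: carbonyl C bonded to C and halogen → acyl halide.
  C6H4: para-disubstituted benzene ring → arene.
  CH(CH2NH2): pendant –CH2NH2: N on sp³ C, no adjacent C=O → amine.
  CH2OCH2: C–O–C with sp³ carbons on both sides and no adjacent C=O → ether.
  C6H5: –C6H5 phenyl ring → arene.

acyl halide, alkyl halide, amine, arene, ether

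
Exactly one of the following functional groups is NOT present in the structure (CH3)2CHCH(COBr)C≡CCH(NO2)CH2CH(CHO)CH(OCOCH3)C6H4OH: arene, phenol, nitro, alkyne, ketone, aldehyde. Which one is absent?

arene: present (C6H4OH — –OH attached directly to an aromatic ring → phenol (not alcohol); the ring itself is an arene).
aldehyde: present (CH(CHO) — pendant –CHO: carbonyl C bonded to C and H → aldehyde).
nitro: present (CH(NO2) — –NO2 on an sp³ carbon → nitro (the N=O is not a carbonyl)).
alkyne: present (C≡C — C≡C triple bond → alkyne).
phenol: present (C6H4OH — –OH attached directly to an aromatic ring → phenol (not alcohol); the ring itself is an arene).
ketone: absent. In CH(OCOCH3), the C=O is bonded to an –O–C group, which defines an ester, not a ketone. In CH(CHO), the carbonyl carbon carries an H, so it is an aldehyde, not a ketone. In CH(COBr), the C=O is bonded to a halogen, which defines an acyl halide, not a ketone.

ketone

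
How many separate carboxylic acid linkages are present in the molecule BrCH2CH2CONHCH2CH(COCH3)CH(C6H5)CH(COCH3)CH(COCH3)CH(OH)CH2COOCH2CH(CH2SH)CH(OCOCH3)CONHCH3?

Working along the chain:
  BrCH2: halogen on an sp³ carbon → alkyl halide.
  CH2CONHCH2: –C(=O)–N– linkage → amide (the N is not an amine).
  CH(COCH3): pendant –COCH3: carbonyl C bonded to two carbons → ketone.
  CH(C6H5): pendant –C6H5: benzene ring → arene.
  CH(COCH3): pendant –COCH3: carbonyl C bonded to two carbons → ketone.
  CH(COCH3): pendant –COCH3: carbonyl C bonded to two carbons → ketone.
  CH(OH): –OH on an sp³ carbon → alcohol (secondary).
  CH2COOCH2: –C(=O)–O–C with C on the carbonyl side → ester.
  CH(CH2SH): pendant –CH2SH → thiol.
  CH(OCOCH3): pendant –OC(=O)CH3: an acyloxy group → ester.
  CONHCH3: –C(=O)NHCH3: carbonyl C bonded to C and to N → amide (the N is not an amine).
No segment is a carboxylic acid: CH2CONHCH2 is amide, not carboxylic acid; CH(OH) is alcohol, not carboxylic acid; CH2COOCH2 is ester, not carboxylic acid. → 0.

0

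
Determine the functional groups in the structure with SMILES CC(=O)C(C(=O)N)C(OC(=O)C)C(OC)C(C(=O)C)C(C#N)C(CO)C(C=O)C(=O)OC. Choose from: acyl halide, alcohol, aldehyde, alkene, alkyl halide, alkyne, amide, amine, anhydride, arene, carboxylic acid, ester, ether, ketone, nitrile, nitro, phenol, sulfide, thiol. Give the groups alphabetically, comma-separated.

–C(=O)– with carbon on both sides → ketone.
pendant –CONH2: carbonyl C bonded to C and N → amide.
pendant –OC(=O)CH3: an acyloxy group → ester.
pendant –OCH3: C–O–C with sp³ C, no adjacent C=O → ether.
pendant –COCH3: carbonyl C bonded to two carbons → ketone.
pendant –C≡N: nitrile.
pendant –CH2OH on an sp³ backbone C → alcohol.
pendant –CHO: carbonyl C bonded to C and H → aldehyde.
–C(=O)OCH3: carbonyl C bonded to C and to –OCH3 → ester (not ketone + ether).

alcohol, aldehyde, amide, ester, ether, ketone, nitrile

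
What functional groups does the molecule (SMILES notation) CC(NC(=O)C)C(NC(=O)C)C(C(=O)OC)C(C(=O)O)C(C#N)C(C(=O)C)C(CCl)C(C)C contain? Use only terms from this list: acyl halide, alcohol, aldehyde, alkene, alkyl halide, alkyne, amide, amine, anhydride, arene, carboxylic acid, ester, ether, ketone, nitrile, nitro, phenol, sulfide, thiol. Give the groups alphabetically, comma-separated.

alkyl halide, amide, carboxylic acid, ester, ketone, nitrile

pendant –NHC(=O)CH3: N bonded to a carbonyl → amide (not amine).
pendant –NHC(=O)CH3: N bonded to a carbonyl → amide (not amine).
pendant –COOCH3: carbonyl C bonded to C and –OCH3 → ester.
pendant –COOH: carbonyl C bonded to C and –OH → carboxylic acid.
pendant –C≡N: nitrile.
pendant –COCH3: carbonyl C bonded to two carbons → ketone.
pendant –CH2X: halogen on sp³ carbon → alkyl halide.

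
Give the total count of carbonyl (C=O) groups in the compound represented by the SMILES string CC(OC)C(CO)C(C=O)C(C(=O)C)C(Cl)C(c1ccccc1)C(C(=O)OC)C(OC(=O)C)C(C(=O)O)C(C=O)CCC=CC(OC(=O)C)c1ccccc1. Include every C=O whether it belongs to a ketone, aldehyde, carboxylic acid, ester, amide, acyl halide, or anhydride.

7

CH(CHO): aldehyde, 1 C=O (running total 1).
CH(COCH3): ketone, 1 C=O (running total 2).
CH(COOCH3): ester, 1 C=O (running total 3).
CH(OCOCH3): ester, 1 C=O (running total 4).
CH(COOH): carboxylic acid, 1 C=O (running total 5).
CH(CHO): aldehyde, 1 C=O (running total 6).
CH(OCOCH3): ester, 1 C=O (running total 7).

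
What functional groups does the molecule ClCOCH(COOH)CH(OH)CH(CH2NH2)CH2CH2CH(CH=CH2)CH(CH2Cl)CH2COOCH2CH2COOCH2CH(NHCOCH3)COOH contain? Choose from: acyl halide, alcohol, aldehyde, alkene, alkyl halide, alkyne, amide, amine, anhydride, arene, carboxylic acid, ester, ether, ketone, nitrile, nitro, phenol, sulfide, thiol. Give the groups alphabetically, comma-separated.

–C(=O)Cl: carbonyl C bonded to C and to a halogen → acyl halide (not alkyl halide).
pendant –COOH: carbonyl C bonded to C and –OH → carboxylic acid.
–OH on an sp³ carbon → alcohol (secondary).
pendant –CH2NH2: N on sp³ C, no adjacent C=O → amine.
pendant –CH=CH2: C=C double bond → alkene.
pendant –CH2X: halogen on sp³ carbon → alkyl halide.
–C(=O)–O–C with C on the carbonyl side → ester.
–C(=O)–O–C with C on the carbonyl side → ester.
pendant –NHC(=O)CH3: N bonded to a carbonyl → amide (not amine).
–COOH: carbonyl C bonded to –OH and C → carboxylic acid (the –OH is not a separate alcohol).

acyl halide, alcohol, alkene, alkyl halide, amide, amine, carboxylic acid, ester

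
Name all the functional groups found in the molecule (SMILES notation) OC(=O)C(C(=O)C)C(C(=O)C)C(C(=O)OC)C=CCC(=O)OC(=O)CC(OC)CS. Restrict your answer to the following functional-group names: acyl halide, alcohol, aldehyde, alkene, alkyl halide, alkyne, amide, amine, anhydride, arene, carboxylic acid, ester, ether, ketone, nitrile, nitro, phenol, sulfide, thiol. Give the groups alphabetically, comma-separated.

alkene, anhydride, carboxylic acid, ester, ether, ketone, thiol

–COOH: carbonyl C bonded to –OH and C → carboxylic acid (the –OH is not a separate alcohol).
pendant –COCH3: carbonyl C bonded to two carbons → ketone.
pendant –COCH3: carbonyl C bonded to two carbons → ketone.
pendant –COOCH3: carbonyl C bonded to C and –OCH3 → ester.
C=C double bond → alkene.
two acyl groups sharing one oxygen, –C(=O)–O–C(=O)– → anhydride.
pendant –OCH3: C–O–C with sp³ C, no adjacent C=O → ether.
–SH on an sp³ carbon → thiol.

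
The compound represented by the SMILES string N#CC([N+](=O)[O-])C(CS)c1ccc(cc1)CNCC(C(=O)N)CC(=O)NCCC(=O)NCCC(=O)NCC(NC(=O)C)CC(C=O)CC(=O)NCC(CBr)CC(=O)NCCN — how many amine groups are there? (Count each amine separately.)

Working along the chain:
  N≡C: N≡C–: carbon triple-bonded to nitrogen → nitrile.
  CH(NO2): –NO2 on an sp³ carbon → nitro (the N=O is not a carbonyl).
  CH(CH2SH): pendant –CH2SH → thiol.
  C6H4: para-disubstituted benzene ring → arene.
  CH2NHCH2: C–N–C with sp³ carbons and no adjacent C=O → amine (secondary).
  CH(CONH2): pendant –CONH2: carbonyl C bonded to C and N → amide.
  CH2CONHCH2: –C(=O)–N– linkage → amide (the N is not an amine).
  CH2CONHCH2: –C(=O)–N– linkage → amide (the N is not an amine).
  CH2CONHCH2: –C(=O)–N– linkage → amide (the N is not an amine).
  CH(NHCOCH3): pendant –NHC(=O)CH3: N bonded to a carbonyl → amide (not amine).
  CH(CHO): pendant –CHO: carbonyl C bonded to C and H → aldehyde.
  CH2CONHCH2: –C(=O)–N– linkage → amide (the N is not an amine).
  CH(CH2Br): pendant –CH2X: halogen on sp³ carbon → alkyl halide.
  CH2CONHCH2: –C(=O)–N– linkage → amide (the N is not an amine).
  CH2NH2: –NH2 on an sp³ carbon with no adjacent C=O → amine.
Amine appears at: CH2NHCH2, CH2NH2 → 2.

2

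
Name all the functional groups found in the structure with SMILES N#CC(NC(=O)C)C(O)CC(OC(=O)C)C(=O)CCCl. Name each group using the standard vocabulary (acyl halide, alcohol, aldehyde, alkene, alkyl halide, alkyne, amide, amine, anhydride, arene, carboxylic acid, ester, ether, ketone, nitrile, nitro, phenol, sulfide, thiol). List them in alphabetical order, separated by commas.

alcohol, alkyl halide, amide, ester, ketone, nitrile

Reading the structure from left to right:
  N≡C: N≡C–: carbon triple-bonded to nitrogen → nitrile.
  CH(NHCOCH3): pendant –NHC(=O)CH3: N bonded to a carbonyl → amide (not amine).
  CH(OH): –OH on an sp³ carbon → alcohol (secondary).
  CH(OCOCH3): pendant –OC(=O)CH3: an acyloxy group → ester.
  CO: –C(=O)– with carbon on both sides → ketone.
  CH2Cl: halogen on an sp³ carbon → alkyl halide.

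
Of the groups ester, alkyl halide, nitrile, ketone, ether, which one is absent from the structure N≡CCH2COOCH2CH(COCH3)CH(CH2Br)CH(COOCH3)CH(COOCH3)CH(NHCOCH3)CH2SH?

alkyl halide: present (CH(CH2Br) — pendant –CH2X: halogen on sp³ carbon → alkyl halide).
ketone: present (CH(COCH3) — pendant –COCH3: carbonyl C bonded to two carbons → ketone).
nitrile: present (N≡C — N≡C–: carbon triple-bonded to nitrogen → nitrile).
ester: present (CH2COOCH2 — –C(=O)–O–C with C on the carbonyl side → ester).
ether: absent. In each of CH2COOCH2 and CH(COOCH3), the C–O–C oxygen is adjacent to a C=O, so it belongs to an ester, not an ether.

ether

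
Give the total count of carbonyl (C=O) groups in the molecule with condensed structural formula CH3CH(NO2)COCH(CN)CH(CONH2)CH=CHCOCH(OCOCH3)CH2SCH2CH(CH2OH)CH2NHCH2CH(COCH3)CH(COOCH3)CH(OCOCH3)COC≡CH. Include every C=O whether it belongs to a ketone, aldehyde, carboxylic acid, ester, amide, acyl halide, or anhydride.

8

CO: ketone, 1 C=O (running total 1).
CH(CONH2): amide, 1 C=O (running total 2).
CO: ketone, 1 C=O (running total 3).
CH(OCOCH3): ester, 1 C=O (running total 4).
CH(COCH3): ketone, 1 C=O (running total 5).
CH(COOCH3): ester, 1 C=O (running total 6).
CH(OCOCH3): ester, 1 C=O (running total 7).
CO: ketone, 1 C=O (running total 8).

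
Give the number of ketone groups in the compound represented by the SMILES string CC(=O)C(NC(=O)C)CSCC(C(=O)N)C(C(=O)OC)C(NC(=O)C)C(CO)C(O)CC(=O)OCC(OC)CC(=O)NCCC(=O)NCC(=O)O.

1

Reading the structure from left to right:
  CO: –C(=O)– with carbon on both sides → ketone.
  CH(NHCOCH3): pendant –NHC(=O)CH3: N bonded to a carbonyl → amide (not amine).
  CH2SCH2: C–S–C linkage → sulfide (thioether).
  CH(CONH2): pendant –CONH2: carbonyl C bonded to C and N → amide.
  CH(COOCH3): pendant –COOCH3: carbonyl C bonded to C and –OCH3 → ester.
  CH(NHCOCH3): pendant –NHC(=O)CH3: N bonded to a carbonyl → amide (not amine).
  CH(CH2OH): pendant –CH2OH on an sp³ backbone C → alcohol.
  CH(OH): –OH on an sp³ carbon → alcohol (secondary).
  CH2COOCH2: –C(=O)–O–C with C on the carbonyl side → ester.
  CH(OCH3): pendant –OCH3: C–O–C with sp³ C, no adjacent C=O → ether.
  CH2CONHCH2: –C(=O)–N– linkage → amide (the N is not an amine).
  CH2CONHCH2: –C(=O)–N– linkage → amide (the N is not an amine).
  COOH: –COOH: carbonyl C bonded to –OH and C → carboxylic acid (the –OH is not a separate alcohol).
Ketone appears at: CO → 1.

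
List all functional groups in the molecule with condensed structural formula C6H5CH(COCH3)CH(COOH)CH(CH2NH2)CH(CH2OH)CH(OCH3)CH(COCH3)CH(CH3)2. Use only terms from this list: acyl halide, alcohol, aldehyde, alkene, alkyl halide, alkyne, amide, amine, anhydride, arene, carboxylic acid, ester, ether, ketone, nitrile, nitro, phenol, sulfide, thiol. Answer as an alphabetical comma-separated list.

Reading the structure from left to right:
  C6H5: C6H5– phenyl ring → arene.
  CH(COCH3): pendant –COCH3: carbonyl C bonded to two carbons → ketone.
  CH(COOH): pendant –COOH: carbonyl C bonded to C and –OH → carboxylic acid.
  CH(CH2NH2): pendant –CH2NH2: N on sp³ C, no adjacent C=O → amine.
  CH(CH2OH): pendant –CH2OH on an sp³ backbone C → alcohol.
  CH(OCH3): pendant –OCH3: C–O–C with sp³ C, no adjacent C=O → ether.
  CH(COCH3): pendant –COCH3: carbonyl C bonded to two carbons → ketone.

alcohol, amine, arene, carboxylic acid, ether, ketone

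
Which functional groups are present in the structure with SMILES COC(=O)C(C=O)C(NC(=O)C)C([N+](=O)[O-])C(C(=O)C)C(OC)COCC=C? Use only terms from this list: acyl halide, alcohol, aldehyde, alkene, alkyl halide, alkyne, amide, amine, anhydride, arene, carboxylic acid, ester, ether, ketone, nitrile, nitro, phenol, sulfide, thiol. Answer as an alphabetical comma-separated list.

aldehyde, alkene, amide, ester, ether, ketone, nitro

Reading the structure from left to right:
  CH3OOC: CH3O–C(=O)–: carbonyl C bonded to C and to –OCH3 → ester (not ketone + ether).
  CH(CHO): pendant –CHO: carbonyl C bonded to C and H → aldehyde.
  CH(NHCOCH3): pendant –NHC(=O)CH3: N bonded to a carbonyl → amide (not amine).
  CH(NO2): –NO2 on an sp³ carbon → nitro (the N=O is not a carbonyl).
  CH(COCH3): pendant –COCH3: carbonyl C bonded to two carbons → ketone.
  CH(OCH3): pendant –OCH3: C–O–C with sp³ C, no adjacent C=O → ether.
  CH2OCH2: C–O–C with sp³ carbons on both sides and no adjacent C=O → ether.
  CH=CH2: C=C double bond → alkene.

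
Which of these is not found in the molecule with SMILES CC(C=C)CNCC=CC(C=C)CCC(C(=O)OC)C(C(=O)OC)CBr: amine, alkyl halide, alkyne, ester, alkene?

alkene: present (CH(CH=CH2) — pendant –CH=CH2: C=C double bond → alkene).
ester: present (CH(COOCH3) — pendant –COOCH3: carbonyl C bonded to C and –OCH3 → ester).
amine: present (CH2NHCH2 — C–N–C with sp³ carbons and no adjacent C=O → amine (secondary)).
alkyl halide: present (CH2Br — halogen on an sp³ carbon → alkyl halide).
alkyne: no segment matches this pattern.

alkyne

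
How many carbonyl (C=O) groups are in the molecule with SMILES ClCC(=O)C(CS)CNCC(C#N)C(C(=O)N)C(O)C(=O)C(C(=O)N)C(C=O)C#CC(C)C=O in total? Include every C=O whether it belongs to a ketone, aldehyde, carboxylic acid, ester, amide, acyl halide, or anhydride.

6

CO: ketone, 1 C=O (running total 1).
CH(CONH2): amide, 1 C=O (running total 2).
CO: ketone, 1 C=O (running total 3).
CH(CONH2): amide, 1 C=O (running total 4).
CH(CHO): aldehyde, 1 C=O (running total 5).
CHO: aldehyde, 1 C=O (running total 6).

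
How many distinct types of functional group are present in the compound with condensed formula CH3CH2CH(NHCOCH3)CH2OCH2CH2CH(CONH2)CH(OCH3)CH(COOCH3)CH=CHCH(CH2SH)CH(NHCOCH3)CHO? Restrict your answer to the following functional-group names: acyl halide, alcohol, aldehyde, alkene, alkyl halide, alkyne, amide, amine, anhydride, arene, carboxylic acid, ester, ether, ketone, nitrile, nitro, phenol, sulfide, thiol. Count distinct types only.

pendant –NHC(=O)CH3: N bonded to a carbonyl → amide (not amine).
C–O–C with sp³ carbons on both sides and no adjacent C=O → ether.
pendant –CONH2: carbonyl C bonded to C and N → amide.
pendant –OCH3: C–O–C with sp³ C, no adjacent C=O → ether.
pendant –COOCH3: carbonyl C bonded to C and –OCH3 → ester.
C=C double bond → alkene.
pendant –CH2SH → thiol.
pendant –NHC(=O)CH3: N bonded to a carbonyl → amide (not amine).
terminal –CHO: carbonyl C bonded to H and C → aldehyde.
Distinct types present: aldehyde, alkene, amide, ester, ether, thiol.

6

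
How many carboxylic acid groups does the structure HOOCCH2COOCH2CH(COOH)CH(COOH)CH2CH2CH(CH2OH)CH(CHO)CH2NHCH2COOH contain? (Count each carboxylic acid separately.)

Working along the chain:
  HOOC: –COOH: carbonyl C bonded to –OH and C → carboxylic acid (the –OH is not a separate alcohol).
  CH2COOCH2: –C(=O)–O–C with C on the carbonyl side → ester.
  CH(COOH): pendant –COOH: carbonyl C bonded to C and –OH → carboxylic acid.
  CH(COOH): pendant –COOH: carbonyl C bonded to C and –OH → carboxylic acid.
  CH(CH2OH): pendant –CH2OH on an sp³ backbone C → alcohol.
  CH(CHO): pendant –CHO: carbonyl C bonded to C and H → aldehyde.
  CH2NHCH2: C–N–C with sp³ carbons and no adjacent C=O → amine (secondary).
  COOH: –COOH: carbonyl C bonded to –OH and C → carboxylic acid (the –OH is not a separate alcohol).
Carboxylic acid appears at: HOOC, CH(COOH), CH(COOH), COOH → 4.

4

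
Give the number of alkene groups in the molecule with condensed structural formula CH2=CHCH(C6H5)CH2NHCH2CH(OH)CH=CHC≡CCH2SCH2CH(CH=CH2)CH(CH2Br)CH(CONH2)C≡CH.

3

Working along the chain:
  CH2=CH: C=C double bond → alkene.
  CH(C6H5): pendant –C6H5: benzene ring → arene.
  CH2NHCH2: C–N–C with sp³ carbons and no adjacent C=O → amine (secondary).
  CH(OH): –OH on an sp³ carbon → alcohol (secondary).
  CH=CH: C=C double bond → alkene.
  C≡C: C≡C triple bond → alkyne.
  CH2SCH2: C–S–C linkage → sulfide (thioether).
  CH(CH=CH2): pendant –CH=CH2: C=C double bond → alkene.
  CH(CH2Br): pendant –CH2X: halogen on sp³ carbon → alkyl halide.
  CH(CONH2): pendant –CONH2: carbonyl C bonded to C and N → amide.
  C≡CH: C≡C triple bond → alkyne.
Alkene appears at: CH2=CH, CH=CH, CH(CH=CH2) → 3.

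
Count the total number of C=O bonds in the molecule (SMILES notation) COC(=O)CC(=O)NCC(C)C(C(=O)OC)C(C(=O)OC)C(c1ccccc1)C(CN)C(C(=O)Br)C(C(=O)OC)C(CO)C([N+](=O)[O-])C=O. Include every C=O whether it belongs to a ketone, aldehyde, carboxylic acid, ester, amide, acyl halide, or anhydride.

CH3OOC: ester, 1 C=O (running total 1).
CH2CONHCH2: amide, 1 C=O (running total 2).
CH(COOCH3): ester, 1 C=O (running total 3).
CH(COOCH3): ester, 1 C=O (running total 4).
CH(COBr): acyl halide, 1 C=O (running total 5).
CH(COOCH3): ester, 1 C=O (running total 6).
CHO: aldehyde, 1 C=O (running total 7).

7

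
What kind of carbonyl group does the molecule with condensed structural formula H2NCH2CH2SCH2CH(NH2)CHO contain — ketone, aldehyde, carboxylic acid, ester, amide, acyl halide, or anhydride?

The carbonyl is in the CHO segment: terminal –CHO: carbonyl C bonded to H and C → aldehyde.

aldehyde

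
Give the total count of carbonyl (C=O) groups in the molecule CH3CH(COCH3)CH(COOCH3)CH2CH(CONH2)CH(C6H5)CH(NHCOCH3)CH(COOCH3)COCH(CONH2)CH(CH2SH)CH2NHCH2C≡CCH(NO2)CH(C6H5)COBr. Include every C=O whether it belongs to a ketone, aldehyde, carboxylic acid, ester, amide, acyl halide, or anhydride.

CH(COCH3): ketone, 1 C=O (running total 1).
CH(COOCH3): ester, 1 C=O (running total 2).
CH(CONH2): amide, 1 C=O (running total 3).
CH(NHCOCH3): amide, 1 C=O (running total 4).
CH(COOCH3): ester, 1 C=O (running total 5).
CO: ketone, 1 C=O (running total 6).
CH(CONH2): amide, 1 C=O (running total 7).
COBr: acyl halide, 1 C=O (running total 8).

8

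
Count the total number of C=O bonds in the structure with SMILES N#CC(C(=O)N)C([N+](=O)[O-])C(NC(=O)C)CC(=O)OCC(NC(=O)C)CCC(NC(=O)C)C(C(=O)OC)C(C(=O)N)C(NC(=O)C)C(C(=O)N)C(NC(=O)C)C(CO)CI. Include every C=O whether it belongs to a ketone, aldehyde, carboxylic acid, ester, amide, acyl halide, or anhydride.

CH(CONH2): amide, 1 C=O (running total 1).
CH(NHCOCH3): amide, 1 C=O (running total 2).
CH2COOCH2: ester, 1 C=O (running total 3).
CH(NHCOCH3): amide, 1 C=O (running total 4).
CH(NHCOCH3): amide, 1 C=O (running total 5).
CH(COOCH3): ester, 1 C=O (running total 6).
CH(CONH2): amide, 1 C=O (running total 7).
CH(NHCOCH3): amide, 1 C=O (running total 8).
CH(CONH2): amide, 1 C=O (running total 9).
CH(NHCOCH3): amide, 1 C=O (running total 10).

10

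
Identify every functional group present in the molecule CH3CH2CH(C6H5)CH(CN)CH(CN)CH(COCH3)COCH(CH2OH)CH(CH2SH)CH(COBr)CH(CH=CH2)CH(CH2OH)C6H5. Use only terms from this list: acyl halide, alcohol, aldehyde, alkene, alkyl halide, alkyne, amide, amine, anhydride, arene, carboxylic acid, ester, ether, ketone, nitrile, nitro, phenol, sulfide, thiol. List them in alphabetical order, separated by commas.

Taking each segment in turn:
  CH(C6H5): pendant –C6H5: benzene ring → arene.
  CH(CN): pendant –C≡N: nitrile.
  CH(CN): pendant –C≡N: nitrile.
  CH(COCH3): pendant –COCH3: carbonyl C bonded to two carbons → ketone.
  CO: –C(=O)– with carbon on both sides → ketone.
  CH(CH2OH): pendant –CH2OH on an sp³ backbone C → alcohol.
  CH(CH2SH): pendant –CH2SH → thiol.
  CH(COBr): pendant –C(=O)X: carbonyl C bonded to C and halogen → acyl halide.
  CH(CH=CH2): pendant –CH=CH2: C=C double bond → alkene.
  CH(CH2OH): pendant –CH2OH on an sp³ backbone C → alcohol.
  C6H5: –C6H5 phenyl ring → arene.

acyl halide, alcohol, alkene, arene, ketone, nitrile, thiol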